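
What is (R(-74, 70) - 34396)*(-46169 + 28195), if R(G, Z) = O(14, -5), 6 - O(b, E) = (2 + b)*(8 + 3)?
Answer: 621289284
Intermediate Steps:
O(b, E) = -16 - 11*b (O(b, E) = 6 - (2 + b)*(8 + 3) = 6 - (2 + b)*11 = 6 - (22 + 11*b) = 6 + (-22 - 11*b) = -16 - 11*b)
R(G, Z) = -170 (R(G, Z) = -16 - 11*14 = -16 - 154 = -170)
(R(-74, 70) - 34396)*(-46169 + 28195) = (-170 - 34396)*(-46169 + 28195) = -34566*(-17974) = 621289284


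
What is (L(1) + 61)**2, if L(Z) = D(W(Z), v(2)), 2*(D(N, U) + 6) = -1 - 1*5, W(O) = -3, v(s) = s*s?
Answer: 2704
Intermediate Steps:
v(s) = s**2
D(N, U) = -9 (D(N, U) = -6 + (-1 - 1*5)/2 = -6 + (-1 - 5)/2 = -6 + (1/2)*(-6) = -6 - 3 = -9)
L(Z) = -9
(L(1) + 61)**2 = (-9 + 61)**2 = 52**2 = 2704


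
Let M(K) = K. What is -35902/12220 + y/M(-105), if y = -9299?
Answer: 10986407/128310 ≈ 85.624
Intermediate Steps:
-35902/12220 + y/M(-105) = -35902/12220 - 9299/(-105) = -35902*1/12220 - 9299*(-1/105) = -17951/6110 + 9299/105 = 10986407/128310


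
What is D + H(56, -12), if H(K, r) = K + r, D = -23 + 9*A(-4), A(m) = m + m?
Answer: -51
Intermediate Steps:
A(m) = 2*m
D = -95 (D = -23 + 9*(2*(-4)) = -23 + 9*(-8) = -23 - 72 = -95)
D + H(56, -12) = -95 + (56 - 12) = -95 + 44 = -51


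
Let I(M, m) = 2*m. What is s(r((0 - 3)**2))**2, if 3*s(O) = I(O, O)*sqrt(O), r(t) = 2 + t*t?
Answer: 2287148/9 ≈ 2.5413e+5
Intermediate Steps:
r(t) = 2 + t**2
s(O) = 2*O**(3/2)/3 (s(O) = ((2*O)*sqrt(O))/3 = (2*O**(3/2))/3 = 2*O**(3/2)/3)
s(r((0 - 3)**2))**2 = (2*(2 + ((0 - 3)**2)**2)**(3/2)/3)**2 = (2*(2 + ((-3)**2)**2)**(3/2)/3)**2 = (2*(2 + 9**2)**(3/2)/3)**2 = (2*(2 + 81)**(3/2)/3)**2 = (2*83**(3/2)/3)**2 = (2*(83*sqrt(83))/3)**2 = (166*sqrt(83)/3)**2 = 2287148/9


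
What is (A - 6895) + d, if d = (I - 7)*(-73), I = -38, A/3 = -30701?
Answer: -95713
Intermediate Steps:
A = -92103 (A = 3*(-30701) = -92103)
d = 3285 (d = (-38 - 7)*(-73) = -45*(-73) = 3285)
(A - 6895) + d = (-92103 - 6895) + 3285 = -98998 + 3285 = -95713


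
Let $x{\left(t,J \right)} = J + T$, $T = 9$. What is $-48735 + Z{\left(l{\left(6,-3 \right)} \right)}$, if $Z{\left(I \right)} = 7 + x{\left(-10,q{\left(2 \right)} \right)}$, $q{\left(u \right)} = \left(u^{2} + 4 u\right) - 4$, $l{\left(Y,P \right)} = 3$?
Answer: $-48711$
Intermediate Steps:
$q{\left(u \right)} = -4 + u^{2} + 4 u$
$x{\left(t,J \right)} = 9 + J$ ($x{\left(t,J \right)} = J + 9 = 9 + J$)
$Z{\left(I \right)} = 24$ ($Z{\left(I \right)} = 7 + \left(9 + \left(-4 + 2^{2} + 4 \cdot 2\right)\right) = 7 + \left(9 + \left(-4 + 4 + 8\right)\right) = 7 + \left(9 + 8\right) = 7 + 17 = 24$)
$-48735 + Z{\left(l{\left(6,-3 \right)} \right)} = -48735 + 24 = -48711$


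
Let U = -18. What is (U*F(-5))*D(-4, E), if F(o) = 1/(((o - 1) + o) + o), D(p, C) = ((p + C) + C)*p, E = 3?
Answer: -9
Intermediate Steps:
D(p, C) = p*(p + 2*C) (D(p, C) = ((C + p) + C)*p = (p + 2*C)*p = p*(p + 2*C))
F(o) = 1/(-1 + 3*o) (F(o) = 1/(((-1 + o) + o) + o) = 1/((-1 + 2*o) + o) = 1/(-1 + 3*o))
(U*F(-5))*D(-4, E) = (-18/(-1 + 3*(-5)))*(-4*(-4 + 2*3)) = (-18/(-1 - 15))*(-4*(-4 + 6)) = (-18/(-16))*(-4*2) = -18*(-1/16)*(-8) = (9/8)*(-8) = -9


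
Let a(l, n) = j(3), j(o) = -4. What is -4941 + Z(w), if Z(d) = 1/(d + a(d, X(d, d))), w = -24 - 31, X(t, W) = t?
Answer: -291520/59 ≈ -4941.0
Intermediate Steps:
a(l, n) = -4
w = -55
Z(d) = 1/(-4 + d) (Z(d) = 1/(d - 4) = 1/(-4 + d))
-4941 + Z(w) = -4941 + 1/(-4 - 55) = -4941 + 1/(-59) = -4941 - 1/59 = -291520/59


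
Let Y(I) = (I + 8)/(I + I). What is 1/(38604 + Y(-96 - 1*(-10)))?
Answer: 86/3319983 ≈ 2.5904e-5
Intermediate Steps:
Y(I) = (8 + I)/(2*I) (Y(I) = (8 + I)/((2*I)) = (8 + I)*(1/(2*I)) = (8 + I)/(2*I))
1/(38604 + Y(-96 - 1*(-10))) = 1/(38604 + (8 + (-96 - 1*(-10)))/(2*(-96 - 1*(-10)))) = 1/(38604 + (8 + (-96 + 10))/(2*(-96 + 10))) = 1/(38604 + (½)*(8 - 86)/(-86)) = 1/(38604 + (½)*(-1/86)*(-78)) = 1/(38604 + 39/86) = 1/(3319983/86) = 86/3319983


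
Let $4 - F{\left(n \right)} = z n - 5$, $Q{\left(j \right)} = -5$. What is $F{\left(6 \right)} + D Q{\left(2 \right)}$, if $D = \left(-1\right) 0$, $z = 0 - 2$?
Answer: $21$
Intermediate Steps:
$z = -2$ ($z = 0 - 2 = -2$)
$D = 0$
$F{\left(n \right)} = 9 + 2 n$ ($F{\left(n \right)} = 4 - \left(- 2 n - 5\right) = 4 - \left(-5 - 2 n\right) = 4 + \left(5 + 2 n\right) = 9 + 2 n$)
$F{\left(6 \right)} + D Q{\left(2 \right)} = \left(9 + 2 \cdot 6\right) + 0 \left(-5\right) = \left(9 + 12\right) + 0 = 21 + 0 = 21$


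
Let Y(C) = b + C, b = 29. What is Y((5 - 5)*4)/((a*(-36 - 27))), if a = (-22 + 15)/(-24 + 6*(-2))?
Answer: -116/49 ≈ -2.3673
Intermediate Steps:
Y(C) = 29 + C
a = 7/36 (a = -7/(-24 - 12) = -7/(-36) = -7*(-1/36) = 7/36 ≈ 0.19444)
Y((5 - 5)*4)/((a*(-36 - 27))) = (29 + (5 - 5)*4)/((7*(-36 - 27)/36)) = (29 + 0*4)/(((7/36)*(-63))) = (29 + 0)/(-49/4) = 29*(-4/49) = -116/49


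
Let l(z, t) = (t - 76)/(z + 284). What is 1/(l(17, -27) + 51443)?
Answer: 301/15484240 ≈ 1.9439e-5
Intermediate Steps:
l(z, t) = (-76 + t)/(284 + z)
1/(l(17, -27) + 51443) = 1/((-76 - 27)/(284 + 17) + 51443) = 1/(-103/301 + 51443) = 1/(15484240/301) = 301/15484240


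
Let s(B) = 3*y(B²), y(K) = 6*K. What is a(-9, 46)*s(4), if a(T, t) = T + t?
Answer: 10656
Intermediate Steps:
s(B) = 18*B² (s(B) = 3*(6*B²) = 18*B²)
a(-9, 46)*s(4) = (-9 + 46)*(18*4²) = 37*(18*16) = 37*288 = 10656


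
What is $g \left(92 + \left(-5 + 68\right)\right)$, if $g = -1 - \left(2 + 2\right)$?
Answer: $-775$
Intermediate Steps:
$g = -5$ ($g = -1 - 4 = -5$)
$g \left(92 + \left(-5 + 68\right)\right) = - 5 \left(92 + \left(-5 + 68\right)\right) = - 5 \left(92 + 63\right) = \left(-5\right) 155 = -775$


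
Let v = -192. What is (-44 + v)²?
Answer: 55696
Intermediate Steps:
(-44 + v)² = (-44 - 192)² = (-236)² = 55696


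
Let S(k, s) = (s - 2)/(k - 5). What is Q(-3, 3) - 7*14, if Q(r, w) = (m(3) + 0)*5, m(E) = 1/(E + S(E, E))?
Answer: -96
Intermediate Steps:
S(k, s) = (-2 + s)/(-5 + k)
m(E) = 1/(E + (-2 + E)/(-5 + E))
Q(r, w) = 2 (Q(r, w) = ((-5 + 3)/(-2 + 3 + 3*(-5 + 3)) + 0)*5 = (-2/(-2 + 3 + 3*(-2)) + 0)*5 = (-2/(-2 + 3 - 6) + 0)*5 = (-2/(-5) + 0)*5 = (-⅕*(-2) + 0)*5 = (⅖ + 0)*5 = (⅖)*5 = 2)
Q(-3, 3) - 7*14 = 2 - 7*14 = 2 - 98 = -96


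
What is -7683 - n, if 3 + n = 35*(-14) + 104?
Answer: -7294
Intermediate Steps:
n = -389 (n = -3 + (35*(-14) + 104) = -3 + (-490 + 104) = -3 - 386 = -389)
-7683 - n = -7683 - 1*(-389) = -7683 + 389 = -7294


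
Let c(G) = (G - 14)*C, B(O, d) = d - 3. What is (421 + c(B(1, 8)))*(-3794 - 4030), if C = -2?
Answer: -3434736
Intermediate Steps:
B(O, d) = -3 + d
c(G) = 28 - 2*G (c(G) = (G - 14)*(-2) = (-14 + G)*(-2) = 28 - 2*G)
(421 + c(B(1, 8)))*(-3794 - 4030) = (421 + (28 - 2*(-3 + 8)))*(-3794 - 4030) = (421 + (28 - 2*5))*(-7824) = (421 + (28 - 10))*(-7824) = (421 + 18)*(-7824) = 439*(-7824) = -3434736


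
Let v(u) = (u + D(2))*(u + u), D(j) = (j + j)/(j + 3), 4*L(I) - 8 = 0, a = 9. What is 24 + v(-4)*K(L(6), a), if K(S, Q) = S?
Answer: 376/5 ≈ 75.200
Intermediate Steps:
L(I) = 2 (L(I) = 2 + (¼)*0 = 2 + 0 = 2)
D(j) = 2*j/(3 + j) (D(j) = (2*j)/(3 + j) = 2*j/(3 + j))
v(u) = 2*u*(⅘ + u) (v(u) = (u + 2*2/(3 + 2))*(u + u) = (u + 2*2/5)*(2*u) = (u + 2*2*(⅕))*(2*u) = (u + ⅘)*(2*u) = (⅘ + u)*(2*u) = 2*u*(⅘ + u))
24 + v(-4)*K(L(6), a) = 24 + ((⅖)*(-4)*(4 + 5*(-4)))*2 = 24 + ((⅖)*(-4)*(4 - 20))*2 = 24 + ((⅖)*(-4)*(-16))*2 = 24 + (128/5)*2 = 24 + 256/5 = 376/5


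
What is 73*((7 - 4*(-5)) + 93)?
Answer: 8760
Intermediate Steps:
73*((7 - 4*(-5)) + 93) = 73*((7 + 20) + 93) = 73*(27 + 93) = 73*120 = 8760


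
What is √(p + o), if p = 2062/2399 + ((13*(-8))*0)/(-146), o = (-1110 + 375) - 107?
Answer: 2*I*√1210233126/2399 ≈ 29.002*I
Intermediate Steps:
o = -842 (o = -735 - 107 = -842)
p = 2062/2399 (p = 2062*(1/2399) - 104*0*(-1/146) = 2062/2399 + 0*(-1/146) = 2062/2399 + 0 = 2062/2399 ≈ 0.85952)
√(p + o) = √(2062/2399 - 842) = √(-2017896/2399) = 2*I*√1210233126/2399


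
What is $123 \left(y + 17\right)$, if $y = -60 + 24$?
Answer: $-2337$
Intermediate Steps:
$y = -36$
$123 \left(y + 17\right) = 123 \left(-36 + 17\right) = 123 \left(-19\right) = -2337$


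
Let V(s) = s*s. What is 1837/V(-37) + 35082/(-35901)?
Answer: 1991431/5460941 ≈ 0.36467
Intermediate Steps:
V(s) = s**2
1837/V(-37) + 35082/(-35901) = 1837/((-37)**2) + 35082/(-35901) = 1837/1369 + 35082*(-1/35901) = 1837*(1/1369) - 3898/3989 = 1837/1369 - 3898/3989 = 1991431/5460941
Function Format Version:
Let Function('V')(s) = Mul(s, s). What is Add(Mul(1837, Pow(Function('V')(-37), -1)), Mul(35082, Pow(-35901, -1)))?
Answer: Rational(1991431, 5460941) ≈ 0.36467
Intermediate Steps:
Function('V')(s) = Pow(s, 2)
Add(Mul(1837, Pow(Function('V')(-37), -1)), Mul(35082, Pow(-35901, -1))) = Add(Mul(1837, Pow(Pow(-37, 2), -1)), Mul(35082, Pow(-35901, -1))) = Add(Mul(1837, Pow(1369, -1)), Mul(35082, Rational(-1, 35901))) = Add(Mul(1837, Rational(1, 1369)), Rational(-3898, 3989)) = Add(Rational(1837, 1369), Rational(-3898, 3989)) = Rational(1991431, 5460941)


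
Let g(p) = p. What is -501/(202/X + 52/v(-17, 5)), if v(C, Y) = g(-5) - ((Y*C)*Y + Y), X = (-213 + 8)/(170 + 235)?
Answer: 8524515/6788098 ≈ 1.2558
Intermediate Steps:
X = -41/81 (X = -205/405 = -205*1/405 = -41/81 ≈ -0.50617)
v(C, Y) = -5 - Y - C*Y² (v(C, Y) = -5 - ((Y*C)*Y + Y) = -5 - ((C*Y)*Y + Y) = -5 - (C*Y² + Y) = -5 - (Y + C*Y²) = -5 + (-Y - C*Y²) = -5 - Y - C*Y²)
-501/(202/X + 52/v(-17, 5)) = -501/(202/(-41/81) + 52/(-5 - 1*5 - 1*(-17)*5²)) = -501/(202*(-81/41) + 52/(-5 - 5 - 1*(-17)*25)) = -501/(-16362/41 + 52/(-5 - 5 + 425)) = -501/(-16362/41 + 52/415) = -501/(-6788098/17015) = -501*(-17015/6788098) = 8524515/6788098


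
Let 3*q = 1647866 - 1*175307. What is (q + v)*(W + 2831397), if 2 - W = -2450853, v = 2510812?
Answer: 15855550949580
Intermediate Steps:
W = 2450855 (W = 2 - 1*(-2450853) = 2 + 2450853 = 2450855)
q = 490853 (q = (1647866 - 1*175307)/3 = (1647866 - 175307)/3 = (1/3)*1472559 = 490853)
(q + v)*(W + 2831397) = (490853 + 2510812)*(2450855 + 2831397) = 3001665*5282252 = 15855550949580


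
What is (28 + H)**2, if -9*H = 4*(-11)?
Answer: 87616/81 ≈ 1081.7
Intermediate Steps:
H = 44/9 (H = -4*(-11)/9 = -1/9*(-44) = 44/9 ≈ 4.8889)
(28 + H)**2 = (28 + 44/9)**2 = (296/9)**2 = 87616/81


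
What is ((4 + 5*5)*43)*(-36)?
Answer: -44892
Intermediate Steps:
((4 + 5*5)*43)*(-36) = ((4 + 25)*43)*(-36) = (29*43)*(-36) = 1247*(-36) = -44892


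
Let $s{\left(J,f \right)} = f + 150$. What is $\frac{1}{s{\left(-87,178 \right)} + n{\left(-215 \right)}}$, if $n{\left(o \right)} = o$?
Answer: $\frac{1}{113} \approx 0.0088496$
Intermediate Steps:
$s{\left(J,f \right)} = 150 + f$
$\frac{1}{s{\left(-87,178 \right)} + n{\left(-215 \right)}} = \frac{1}{\left(150 + 178\right) - 215} = \frac{1}{328 - 215} = \frac{1}{113}$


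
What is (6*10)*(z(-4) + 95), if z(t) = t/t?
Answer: 5760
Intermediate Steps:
z(t) = 1
(6*10)*(z(-4) + 95) = (6*10)*(1 + 95) = 60*96 = 5760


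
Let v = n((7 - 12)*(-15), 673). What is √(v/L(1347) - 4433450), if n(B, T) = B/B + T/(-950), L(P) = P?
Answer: I*√290391706061726478/255930 ≈ 2105.6*I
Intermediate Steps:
n(B, T) = 1 - T/950 (n(B, T) = 1 + T*(-1/950) = 1 - T/950)
v = 277/950 (v = 1 - 1/950*673 = 1 - 673/950 = 277/950 ≈ 0.29158)
√(v/L(1347) - 4433450) = √((277/950)/1347 - 4433450) = √((277/950)*(1/1347) - 4433450) = √(277/1279650 - 4433450) = √(-5673264292223/1279650) = I*√290391706061726478/255930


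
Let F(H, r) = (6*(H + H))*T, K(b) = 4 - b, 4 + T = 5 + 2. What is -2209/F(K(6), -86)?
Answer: 2209/72 ≈ 30.681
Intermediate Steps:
T = 3 (T = -4 + (5 + 2) = -4 + 7 = 3)
F(H, r) = 36*H (F(H, r) = (6*(H + H))*3 = (6*(2*H))*3 = (12*H)*3 = 36*H)
-2209/F(K(6), -86) = -2209*1/(36*(4 - 1*6)) = -2209*1/(36*(4 - 6)) = -2209/(36*(-2)) = -2209/(-72) = -2209*(-1/72) = 2209/72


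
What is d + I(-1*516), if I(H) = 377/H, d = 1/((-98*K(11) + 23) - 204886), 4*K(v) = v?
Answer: -51556979/70565580 ≈ -0.73063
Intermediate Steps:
K(v) = v/4
d = -2/410265 (d = 1/((-49*11/2 + 23) - 204886) = 1/((-98*11/4 + 23) - 204886) = 1/((-539/2 + 23) - 204886) = 1/(-493/2 - 204886) = 1/(-410265/2) = -2/410265 ≈ -4.8749e-6)
d + I(-1*516) = -2/410265 + 377/((-1*516)) = -2/410265 + 377/(-516) = -2/410265 + 377*(-1/516) = -2/410265 - 377/516 = -51556979/70565580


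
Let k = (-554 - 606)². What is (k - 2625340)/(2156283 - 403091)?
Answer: -45705/62614 ≈ -0.72995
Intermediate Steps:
k = 1345600 (k = (-1160)² = 1345600)
(k - 2625340)/(2156283 - 403091) = (1345600 - 2625340)/(2156283 - 403091) = -1279740/1753192 = -1279740*1/1753192 = -45705/62614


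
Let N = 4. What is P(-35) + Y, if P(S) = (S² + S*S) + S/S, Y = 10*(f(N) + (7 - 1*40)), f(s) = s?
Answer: 2161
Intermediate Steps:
Y = -290 (Y = 10*(4 + (7 - 1*40)) = 10*(4 + (7 - 40)) = 10*(4 - 33) = 10*(-29) = -290)
P(S) = 1 + 2*S² (P(S) = (S² + S²) + 1 = 2*S² + 1 = 1 + 2*S²)
P(-35) + Y = (1 + 2*(-35)²) - 290 = (1 + 2*1225) - 290 = (1 + 2450) - 290 = 2451 - 290 = 2161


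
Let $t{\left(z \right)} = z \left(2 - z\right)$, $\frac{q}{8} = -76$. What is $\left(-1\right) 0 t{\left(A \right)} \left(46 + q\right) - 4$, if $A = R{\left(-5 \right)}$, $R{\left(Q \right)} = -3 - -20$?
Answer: $-4$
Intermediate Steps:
$q = -608$ ($q = 8 \left(-76\right) = -608$)
$R{\left(Q \right)} = 17$ ($R{\left(Q \right)} = -3 + 20 = 17$)
$A = 17$
$\left(-1\right) 0 t{\left(A \right)} \left(46 + q\right) - 4 = \left(-1\right) 0 \cdot 17 \left(2 - 17\right) \left(46 - 608\right) - 4 = 0 \cdot 17 \left(2 - 17\right) \left(-562\right) - 4 = 0 \cdot 17 \left(-15\right) \left(-562\right) - 4 = 0 \left(-255\right) \left(-562\right) - 4 = 0 \left(-562\right) - 4 = 0 - 4 = -4$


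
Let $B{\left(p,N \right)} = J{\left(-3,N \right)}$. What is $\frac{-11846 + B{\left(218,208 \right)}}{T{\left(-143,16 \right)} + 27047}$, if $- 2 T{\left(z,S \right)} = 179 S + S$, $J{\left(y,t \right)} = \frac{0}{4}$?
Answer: $- \frac{11846}{25607} \approx -0.46261$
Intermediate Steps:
$J{\left(y,t \right)} = 0$ ($J{\left(y,t \right)} = 0 \cdot \frac{1}{4} = 0$)
$B{\left(p,N \right)} = 0$
$T{\left(z,S \right)} = - 90 S$ ($T{\left(z,S \right)} = - \frac{179 S + S}{2} = - \frac{180 S}{2} = - 90 S$)
$\frac{-11846 + B{\left(218,208 \right)}}{T{\left(-143,16 \right)} + 27047} = \frac{-11846 + 0}{\left(-90\right) 16 + 27047} = - \frac{11846}{-1440 + 27047} = - \frac{11846}{25607}$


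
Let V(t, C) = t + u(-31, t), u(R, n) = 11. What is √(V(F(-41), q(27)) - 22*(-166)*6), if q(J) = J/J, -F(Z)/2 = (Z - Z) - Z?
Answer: √21841 ≈ 147.79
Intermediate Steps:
F(Z) = 2*Z (F(Z) = -2*((Z - Z) - Z) = -2*(0 - Z) = -(-2)*Z = 2*Z)
q(J) = 1
V(t, C) = 11 + t (V(t, C) = t + 11 = 11 + t)
√(V(F(-41), q(27)) - 22*(-166)*6) = √((11 + 2*(-41)) - 22*(-166)*6) = √((11 - 82) + 3652*6) = √(-71 + 21912) = √21841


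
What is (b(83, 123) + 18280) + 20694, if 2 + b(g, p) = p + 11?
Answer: 39106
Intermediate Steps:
b(g, p) = 9 + p (b(g, p) = -2 + (p + 11) = -2 + (11 + p) = 9 + p)
(b(83, 123) + 18280) + 20694 = ((9 + 123) + 18280) + 20694 = (132 + 18280) + 20694 = 18412 + 20694 = 39106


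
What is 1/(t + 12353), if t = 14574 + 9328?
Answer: 1/36255 ≈ 2.7582e-5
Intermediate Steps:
t = 23902
1/(t + 12353) = 1/(23902 + 12353) = 1/36255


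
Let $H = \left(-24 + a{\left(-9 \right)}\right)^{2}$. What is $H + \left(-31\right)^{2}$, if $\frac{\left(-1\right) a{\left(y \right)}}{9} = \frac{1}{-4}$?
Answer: $\frac{22945}{16} \approx 1434.1$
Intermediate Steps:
$a{\left(y \right)} = \frac{9}{4}$ ($a{\left(y \right)} = - \frac{9}{-4} = \left(-9\right) \left(- \frac{1}{4}\right) = \frac{9}{4}$)
$H = \frac{7569}{16}$ ($H = \left(-24 + \frac{9}{4}\right)^{2} = \left(- \frac{87}{4}\right)^{2} = \frac{7569}{16} \approx 473.06$)
$H + \left(-31\right)^{2} = \frac{7569}{16} + \left(-31\right)^{2} = \frac{7569}{16} + 961 = \frac{22945}{16}$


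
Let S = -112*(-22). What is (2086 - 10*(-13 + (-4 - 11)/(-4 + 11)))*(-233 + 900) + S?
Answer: 10463802/7 ≈ 1.4948e+6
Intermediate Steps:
S = 2464
(2086 - 10*(-13 + (-4 - 11)/(-4 + 11)))*(-233 + 900) + S = (2086 - 10*(-13 + (-4 - 11)/(-4 + 11)))*(-233 + 900) + 2464 = (2086 - 10*(-13 - 15/7))*667 + 2464 = (2086 - 10*(-106/7))*667 + 2464 = (2086 + 1060/7)*667 + 2464 = (15662/7)*667 + 2464 = 10446554/7 + 2464 = 10463802/7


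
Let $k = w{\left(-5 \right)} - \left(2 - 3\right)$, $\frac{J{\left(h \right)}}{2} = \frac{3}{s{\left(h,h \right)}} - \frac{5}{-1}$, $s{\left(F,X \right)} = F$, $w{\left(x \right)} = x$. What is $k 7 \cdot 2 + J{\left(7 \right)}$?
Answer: $- \frac{316}{7} \approx -45.143$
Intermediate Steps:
$J{\left(h \right)} = 10 + \frac{6}{h}$ ($J{\left(h \right)} = 2 \left(\frac{3}{h} - \frac{5}{-1}\right) = 2 \left(\frac{3}{h} - -5\right) = 2 \left(\frac{3}{h} + 5\right) = 2 \left(5 + \frac{3}{h}\right) = 10 + \frac{6}{h}$)
$k = -4$ ($k = -5 - \left(2 - 3\right) = -5 - -1 = -5 + 1 = -4$)
$k 7 \cdot 2 + J{\left(7 \right)} = - 4 \cdot 7 \cdot 2 + \left(10 + \frac{6}{7}\right) = \left(-4\right) 14 + \left(10 + 6 \cdot \frac{1}{7}\right) = -56 + \left(10 + \frac{6}{7}\right) = -56 + \frac{76}{7} = - \frac{316}{7}$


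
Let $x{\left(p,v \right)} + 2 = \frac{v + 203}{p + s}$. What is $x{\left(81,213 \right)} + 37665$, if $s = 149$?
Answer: $\frac{4331453}{115} \approx 37665.0$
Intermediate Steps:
$x{\left(p,v \right)} = -2 + \frac{203 + v}{149 + p}$ ($x{\left(p,v \right)} = -2 + \frac{v + 203}{p + 149} = -2 + \frac{203 + v}{149 + p}$)
$x{\left(81,213 \right)} + 37665 = \frac{-95 + 213 - 162}{149 + 81} + 37665 = \frac{-95 + 213 - 162}{230} + 37665 = \frac{1}{230} \left(-44\right) + 37665 = - \frac{22}{115} + 37665 = \frac{4331453}{115}$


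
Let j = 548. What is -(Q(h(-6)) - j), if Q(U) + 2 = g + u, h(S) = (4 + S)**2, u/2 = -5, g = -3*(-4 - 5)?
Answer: 533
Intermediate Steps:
g = 27 (g = -3*(-9) = 27)
u = -10 (u = 2*(-5) = -10)
Q(U) = 15 (Q(U) = -2 + (27 - 10) = -2 + 17 = 15)
-(Q(h(-6)) - j) = -(15 - 1*548) = -(15 - 548) = -1*(-533) = 533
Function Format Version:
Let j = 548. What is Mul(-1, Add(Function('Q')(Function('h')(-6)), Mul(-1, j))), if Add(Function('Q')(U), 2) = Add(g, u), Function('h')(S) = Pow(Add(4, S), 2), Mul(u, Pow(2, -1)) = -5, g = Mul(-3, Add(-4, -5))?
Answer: 533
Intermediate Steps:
g = 27 (g = Mul(-3, -9) = 27)
u = -10 (u = Mul(2, -5) = -10)
Function('Q')(U) = 15 (Function('Q')(U) = Add(-2, Add(27, -10)) = Add(-2, 17) = 15)
Mul(-1, Add(Function('Q')(Function('h')(-6)), Mul(-1, j))) = Mul(-1, Add(15, Mul(-1, 548))) = Mul(-1, Add(15, -548)) = Mul(-1, -533) = 533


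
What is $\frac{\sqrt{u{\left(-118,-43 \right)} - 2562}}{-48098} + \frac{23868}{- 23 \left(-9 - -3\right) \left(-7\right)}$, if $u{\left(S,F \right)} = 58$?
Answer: $- \frac{3978}{161} - \frac{i \sqrt{626}}{24049} \approx -24.708 - 0.0010404 i$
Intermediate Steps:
$\frac{\sqrt{u{\left(-118,-43 \right)} - 2562}}{-48098} + \frac{23868}{- 23 \left(-9 - -3\right) \left(-7\right)} = \frac{\sqrt{58 - 2562}}{-48098} + \frac{23868}{- 23 \left(-9 - -3\right) \left(-7\right)} = \sqrt{-2504} \left(- \frac{1}{48098}\right) + \frac{23868}{- 23 \left(-9 + 3\right) \left(-7\right)} = 2 i \sqrt{626} \left(- \frac{1}{48098}\right) + \frac{23868}{\left(-23\right) \left(-6\right) \left(-7\right)} = - \frac{i \sqrt{626}}{24049} + \frac{23868}{138 \left(-7\right)} = - \frac{i \sqrt{626}}{24049} + \frac{23868}{-966} = - \frac{i \sqrt{626}}{24049} + 23868 \left(- \frac{1}{966}\right) = - \frac{i \sqrt{626}}{24049} - \frac{3978}{161} = - \frac{3978}{161} - \frac{i \sqrt{626}}{24049}$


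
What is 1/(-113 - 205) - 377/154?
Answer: -30010/12243 ≈ -2.4512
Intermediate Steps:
1/(-113 - 205) - 377/154 = 1/(-318) - 377*1/154 = -1/318 - 377/154 = -30010/12243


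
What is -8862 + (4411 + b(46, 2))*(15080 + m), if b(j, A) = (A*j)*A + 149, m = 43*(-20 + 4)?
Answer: 68266786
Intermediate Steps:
m = -688 (m = 43*(-16) = -688)
b(j, A) = 149 + j*A² (b(j, A) = j*A² + 149 = 149 + j*A²)
-8862 + (4411 + b(46, 2))*(15080 + m) = -8862 + (4411 + (149 + 46*2²))*(15080 - 688) = -8862 + (4411 + (149 + 46*4))*14392 = -8862 + (4411 + (149 + 184))*14392 = -8862 + (4411 + 333)*14392 = -8862 + 4744*14392 = -8862 + 68275648 = 68266786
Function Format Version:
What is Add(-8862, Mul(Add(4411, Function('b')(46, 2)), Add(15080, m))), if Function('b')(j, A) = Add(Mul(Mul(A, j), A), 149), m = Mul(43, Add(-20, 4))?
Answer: 68266786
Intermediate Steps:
m = -688 (m = Mul(43, -16) = -688)
Function('b')(j, A) = Add(149, Mul(j, Pow(A, 2))) (Function('b')(j, A) = Add(Mul(j, Pow(A, 2)), 149) = Add(149, Mul(j, Pow(A, 2))))
Add(-8862, Mul(Add(4411, Function('b')(46, 2)), Add(15080, m))) = Add(-8862, Mul(Add(4411, Add(149, Mul(46, Pow(2, 2)))), Add(15080, -688))) = Add(-8862, Mul(Add(4411, Add(149, Mul(46, 4))), 14392)) = Add(-8862, Mul(Add(4411, Add(149, 184)), 14392)) = Add(-8862, Mul(Add(4411, 333), 14392)) = Add(-8862, Mul(4744, 14392)) = Add(-8862, 68275648) = 68266786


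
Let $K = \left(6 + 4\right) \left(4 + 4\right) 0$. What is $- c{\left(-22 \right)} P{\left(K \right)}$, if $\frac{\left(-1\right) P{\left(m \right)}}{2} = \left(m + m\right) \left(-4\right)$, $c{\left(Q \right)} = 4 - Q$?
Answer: $0$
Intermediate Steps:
$K = 0$ ($K = 10 \cdot 8 \cdot 0 = 80 \cdot 0 = 0$)
$P{\left(m \right)} = 16 m$ ($P{\left(m \right)} = - 2 \left(m + m\right) \left(-4\right) = - 2 \cdot 2 m \left(-4\right) = - 2 \left(- 8 m\right) = 16 m$)
$- c{\left(-22 \right)} P{\left(K \right)} = - \left(4 - -22\right) 16 \cdot 0 = - \left(4 + 22\right) 0 = - 26 \cdot 0 = \left(-1\right) 0 = 0$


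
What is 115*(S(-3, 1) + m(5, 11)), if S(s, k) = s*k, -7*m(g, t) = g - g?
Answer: -345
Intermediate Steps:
m(g, t) = 0 (m(g, t) = -(g - g)/7 = -1/7*0 = 0)
S(s, k) = k*s
115*(S(-3, 1) + m(5, 11)) = 115*(1*(-3) + 0) = 115*(-3 + 0) = 115*(-3) = -345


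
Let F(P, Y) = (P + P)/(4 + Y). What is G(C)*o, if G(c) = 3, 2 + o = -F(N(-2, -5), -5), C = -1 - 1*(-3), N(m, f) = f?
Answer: -36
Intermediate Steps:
F(P, Y) = 2*P/(4 + Y) (F(P, Y) = (2*P)/(4 + Y) = 2*P/(4 + Y))
C = 2 (C = -1 + 3 = 2)
o = -12 (o = -2 - 2*(-5)/(4 - 5) = -2 - 2*(-5)/(-1) = -2 - 2*(-5)*(-1) = -2 - 1*10 = -2 - 10 = -12)
G(C)*o = 3*(-12) = -36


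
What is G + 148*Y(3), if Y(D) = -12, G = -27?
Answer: -1803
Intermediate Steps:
G + 148*Y(3) = -27 + 148*(-12) = -27 - 1776 = -1803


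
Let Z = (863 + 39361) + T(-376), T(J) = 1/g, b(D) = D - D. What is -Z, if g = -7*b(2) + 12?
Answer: -482689/12 ≈ -40224.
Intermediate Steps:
b(D) = 0
g = 12 (g = -7*0 + 12 = 0 + 12 = 12)
T(J) = 1/12
Z = 482689/12 (Z = (863 + 39361) + 1/12 = 40224 + 1/12 = 482689/12 ≈ 40224.)
-Z = -1*482689/12 = -482689/12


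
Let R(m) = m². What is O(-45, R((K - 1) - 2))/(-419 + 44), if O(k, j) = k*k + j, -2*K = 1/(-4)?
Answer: -130129/24000 ≈ -5.4220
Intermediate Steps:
K = ⅛ (K = -½/(-4) = -½*(-¼) = ⅛ ≈ 0.12500)
O(k, j) = j + k² (O(k, j) = k² + j = j + k²)
O(-45, R((K - 1) - 2))/(-419 + 44) = (((⅛ - 1) - 2)² + (-45)²)/(-419 + 44) = ((-7/8 - 2)² + 2025)/(-375) = ((-23/8)² + 2025)*(-1/375) = (529/64 + 2025)*(-1/375) = (130129/64)*(-1/375) = -130129/24000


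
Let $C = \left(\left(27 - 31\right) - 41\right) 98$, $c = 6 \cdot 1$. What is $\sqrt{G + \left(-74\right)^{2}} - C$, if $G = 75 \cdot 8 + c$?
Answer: $4410 + \sqrt{6082} \approx 4488.0$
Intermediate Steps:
$c = 6$
$G = 606$ ($G = 75 \cdot 8 + 6 = 600 + 6 = 606$)
$C = -4410$ ($C = \left(-4 - 41\right) 98 = \left(-45\right) 98 = -4410$)
$\sqrt{G + \left(-74\right)^{2}} - C = \sqrt{606 + \left(-74\right)^{2}} - -4410 = \sqrt{606 + 5476} + 4410 = \sqrt{6082} + 4410 = 4410 + \sqrt{6082}$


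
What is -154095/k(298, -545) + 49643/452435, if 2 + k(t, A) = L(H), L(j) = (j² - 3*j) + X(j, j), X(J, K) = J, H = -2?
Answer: -23239224489/904870 ≈ -25682.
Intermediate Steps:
L(j) = j² - 2*j (L(j) = (j² - 3*j) + j = j² - 2*j)
k(t, A) = 6 (k(t, A) = -2 - 2*(-2 - 2) = -2 - 2*(-4) = -2 + 8 = 6)
-154095/k(298, -545) + 49643/452435 = -154095/6 + 49643/452435 = -154095*⅙ + 49643*(1/452435) = -51365/2 + 49643/452435 = -23239224489/904870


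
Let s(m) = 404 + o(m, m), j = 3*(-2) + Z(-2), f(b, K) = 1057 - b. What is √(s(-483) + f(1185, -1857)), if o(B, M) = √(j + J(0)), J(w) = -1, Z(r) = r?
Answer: √(276 + 3*I) ≈ 16.613 + 0.09029*I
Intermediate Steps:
j = -8 (j = 3*(-2) - 2 = -6 - 2 = -8)
o(B, M) = 3*I (o(B, M) = √(-8 - 1) = √(-9) = 3*I)
s(m) = 404 + 3*I
√(s(-483) + f(1185, -1857)) = √((404 + 3*I) + (1057 - 1*1185)) = √((404 + 3*I) + (1057 - 1185)) = √((404 + 3*I) - 128) = √(276 + 3*I)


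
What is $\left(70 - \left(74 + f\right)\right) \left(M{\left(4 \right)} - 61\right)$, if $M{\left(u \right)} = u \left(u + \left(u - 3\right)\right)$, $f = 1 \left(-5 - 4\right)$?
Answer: $-205$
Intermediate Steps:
$f = -9$ ($f = 1 \left(-9\right) = -9$)
$M{\left(u \right)} = u \left(-3 + 2 u\right)$ ($M{\left(u \right)} = u \left(u + \left(u - 3\right)\right) = u \left(u + \left(-3 + u\right)\right) = u \left(-3 + 2 u\right)$)
$\left(70 - \left(74 + f\right)\right) \left(M{\left(4 \right)} - 61\right) = \left(70 - 65\right) \left(4 \left(-3 + 2 \cdot 4\right) - 61\right) = \left(70 + \left(-74 + 9\right)\right) \left(4 \left(-3 + 8\right) - 61\right) = \left(70 - 65\right) \left(4 \cdot 5 - 61\right) = 5 \left(20 - 61\right) = 5 \left(-41\right) = -205$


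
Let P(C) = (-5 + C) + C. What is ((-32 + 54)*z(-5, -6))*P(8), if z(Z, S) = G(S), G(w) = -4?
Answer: -968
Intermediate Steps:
z(Z, S) = -4
P(C) = -5 + 2*C
((-32 + 54)*z(-5, -6))*P(8) = ((-32 + 54)*(-4))*(-5 + 2*8) = (22*(-4))*(-5 + 16) = -88*11 = -968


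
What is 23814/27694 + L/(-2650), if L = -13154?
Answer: 106848494/18347275 ≈ 5.8237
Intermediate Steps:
23814/27694 + L/(-2650) = 23814/27694 - 13154/(-2650) = 23814*(1/27694) - 13154*(-1/2650) = 11907/13847 + 6577/1325 = 106848494/18347275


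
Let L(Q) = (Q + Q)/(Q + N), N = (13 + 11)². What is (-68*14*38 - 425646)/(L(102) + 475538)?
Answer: -26092943/26867914 ≈ -0.97116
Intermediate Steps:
N = 576 (N = 24² = 576)
L(Q) = 2*Q/(576 + Q) (L(Q) = (Q + Q)/(Q + 576) = (2*Q)/(576 + Q) = 2*Q/(576 + Q))
(-68*14*38 - 425646)/(L(102) + 475538) = (-68*14*38 - 425646)/(2*102/(576 + 102) + 475538) = (-952*38 - 425646)/(2*102/678 + 475538) = (-36176 - 425646)/(2*102*(1/678) + 475538) = -461822/(34/113 + 475538) = -461822/53735828/113 = -461822*113/53735828 = -26092943/26867914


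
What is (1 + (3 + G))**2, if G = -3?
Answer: 1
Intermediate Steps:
(1 + (3 + G))**2 = (1 + (3 - 3))**2 = (1 + 0)**2 = 1**2 = 1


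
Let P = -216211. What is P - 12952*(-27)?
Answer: 133493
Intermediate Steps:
P - 12952*(-27) = -216211 - 12952*(-27) = -216211 + 349704 = 133493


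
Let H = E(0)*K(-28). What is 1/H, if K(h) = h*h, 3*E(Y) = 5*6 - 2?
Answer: 3/21952 ≈ 0.00013666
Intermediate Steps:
E(Y) = 28/3 (E(Y) = (5*6 - 2)/3 = (30 - 2)/3 = (⅓)*28 = 28/3)
K(h) = h²
H = 21952/3 (H = (28/3)*(-28)² = (28/3)*784 = 21952/3 ≈ 7317.3)
1/H = 1/(21952/3) = 3/21952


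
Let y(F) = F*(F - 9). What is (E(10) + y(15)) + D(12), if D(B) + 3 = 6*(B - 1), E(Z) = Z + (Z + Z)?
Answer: 183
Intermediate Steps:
y(F) = F*(-9 + F)
E(Z) = 3*Z (E(Z) = Z + 2*Z = 3*Z)
D(B) = -9 + 6*B (D(B) = -3 + 6*(B - 1) = -3 + 6*(-1 + B) = -3 + (-6 + 6*B) = -9 + 6*B)
(E(10) + y(15)) + D(12) = (3*10 + 15*(-9 + 15)) + (-9 + 6*12) = (30 + 15*6) + (-9 + 72) = (30 + 90) + 63 = 120 + 63 = 183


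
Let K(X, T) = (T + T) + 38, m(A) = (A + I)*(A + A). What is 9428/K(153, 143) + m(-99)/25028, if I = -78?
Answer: 30914861/1013634 ≈ 30.499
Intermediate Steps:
m(A) = 2*A*(-78 + A) (m(A) = (A - 78)*(A + A) = (-78 + A)*(2*A) = 2*A*(-78 + A))
K(X, T) = 38 + 2*T (K(X, T) = 2*T + 38 = 38 + 2*T)
9428/K(153, 143) + m(-99)/25028 = 9428/(38 + 2*143) + (2*(-99)*(-78 - 99))/25028 = 9428/(38 + 286) + (2*(-99)*(-177))*(1/25028) = 9428/324 + 35046*(1/25028) = 9428*(1/324) + 17523/12514 = 2357/81 + 17523/12514 = 30914861/1013634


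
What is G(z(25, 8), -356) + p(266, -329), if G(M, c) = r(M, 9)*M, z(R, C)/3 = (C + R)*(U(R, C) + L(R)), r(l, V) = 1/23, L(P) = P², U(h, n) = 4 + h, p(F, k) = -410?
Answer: 55316/23 ≈ 2405.0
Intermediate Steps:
r(l, V) = 1/23
z(R, C) = 3*(C + R)*(4 + R + R²) (z(R, C) = 3*((C + R)*((4 + R) + R²)) = 3*((C + R)*(4 + R + R²)) = 3*(C + R)*(4 + R + R²))
G(M, c) = M/23
G(z(25, 8), -356) + p(266, -329) = (3*25³ + 3*8*25² + 3*8*(4 + 25) + 3*25*(4 + 25))/23 - 410 = (3*15625 + 3*8*625 + 3*8*29 + 3*25*29)/23 - 410 = (46875 + 15000 + 696 + 2175)/23 - 410 = (1/23)*64746 - 410 = 64746/23 - 410 = 55316/23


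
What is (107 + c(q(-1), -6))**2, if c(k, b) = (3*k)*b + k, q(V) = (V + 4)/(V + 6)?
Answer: 234256/25 ≈ 9370.2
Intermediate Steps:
q(V) = (4 + V)/(6 + V)
c(k, b) = k + 3*b*k (c(k, b) = 3*b*k + k = k + 3*b*k)
(107 + c(q(-1), -6))**2 = (107 + ((4 - 1)/(6 - 1))*(1 + 3*(-6)))**2 = (107 + (3/5)*(1 - 18))**2 = (107 + ((1/5)*3)*(-17))**2 = (107 + (3/5)*(-17))**2 = (107 - 51/5)**2 = (484/5)**2 = 234256/25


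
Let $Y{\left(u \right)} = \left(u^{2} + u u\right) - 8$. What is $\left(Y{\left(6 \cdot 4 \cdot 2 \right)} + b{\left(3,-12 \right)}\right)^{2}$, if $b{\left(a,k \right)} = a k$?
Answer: $20830096$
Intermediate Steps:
$Y{\left(u \right)} = -8 + 2 u^{2}$ ($Y{\left(u \right)} = \left(u^{2} + u^{2}\right) - 8 = 2 u^{2} - 8 = -8 + 2 u^{2}$)
$\left(Y{\left(6 \cdot 4 \cdot 2 \right)} + b{\left(3,-12 \right)}\right)^{2} = \left(\left(-8 + 2 \left(6 \cdot 4 \cdot 2\right)^{2}\right) + 3 \left(-12\right)\right)^{2} = \left(\left(-8 + 2 \left(24 \cdot 2\right)^{2}\right) - 36\right)^{2} = \left(\left(-8 + 2 \cdot 48^{2}\right) - 36\right)^{2} = \left(\left(-8 + 2 \cdot 2304\right) - 36\right)^{2} = \left(\left(-8 + 4608\right) - 36\right)^{2} = \left(4600 - 36\right)^{2} = 4564^{2} = 20830096$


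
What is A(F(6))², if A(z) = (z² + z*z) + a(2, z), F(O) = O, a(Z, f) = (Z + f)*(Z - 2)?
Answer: 5184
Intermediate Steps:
a(Z, f) = (-2 + Z)*(Z + f) (a(Z, f) = (Z + f)*(-2 + Z) = (-2 + Z)*(Z + f))
A(z) = 2*z² (A(z) = (z² + z*z) + (2² - 2*2 - 2*z + 2*z) = (z² + z²) + (4 - 4 - 2*z + 2*z) = 2*z² + 0 = 2*z²)
A(F(6))² = (2*6²)² = (2*36)² = 72² = 5184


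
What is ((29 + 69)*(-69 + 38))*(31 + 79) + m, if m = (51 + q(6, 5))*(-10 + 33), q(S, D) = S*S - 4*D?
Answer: -332639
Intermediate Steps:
q(S, D) = S**2 - 4*D
m = 1541 (m = (51 + (6**2 - 4*5))*(-10 + 33) = (51 + (36 - 20))*23 = (51 + 16)*23 = 67*23 = 1541)
((29 + 69)*(-69 + 38))*(31 + 79) + m = ((29 + 69)*(-69 + 38))*(31 + 79) + 1541 = (98*(-31))*110 + 1541 = -3038*110 + 1541 = -334180 + 1541 = -332639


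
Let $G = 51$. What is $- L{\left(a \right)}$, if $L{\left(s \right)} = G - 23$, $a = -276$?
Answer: $-28$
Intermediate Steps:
$L{\left(s \right)} = 28$ ($L{\left(s \right)} = 51 - 23 = 28$)
$- L{\left(a \right)} = \left(-1\right) 28 = -28$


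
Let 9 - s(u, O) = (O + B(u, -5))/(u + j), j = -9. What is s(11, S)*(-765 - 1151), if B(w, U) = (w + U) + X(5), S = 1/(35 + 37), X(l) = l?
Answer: -240937/36 ≈ -6692.7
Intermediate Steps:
S = 1/72 ≈ 0.013889
B(w, U) = 5 + U + w (B(w, U) = (w + U) + 5 = (U + w) + 5 = 5 + U + w)
s(u, O) = 9 - (O + u)/(-9 + u) (s(u, O) = 9 - (O + (5 - 5 + u))/(u - 9) = 9 - (O + u)/(-9 + u))
s(11, S)*(-765 - 1151) = ((-81 - 1*1/72 + 8*11)/(-9 + 11))*(-765 - 1151) = ((-81 - 1/72 + 88)/2)*(-1916) = ((1/2)*(503/72))*(-1916) = (503/144)*(-1916) = -240937/36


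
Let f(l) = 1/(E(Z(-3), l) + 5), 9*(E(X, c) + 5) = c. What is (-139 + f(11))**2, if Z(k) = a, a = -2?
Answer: 2310400/121 ≈ 19094.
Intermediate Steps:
Z(k) = -2
E(X, c) = -5 + c/9
f(l) = 9/l (f(l) = 1/((-5 + l/9) + 5) = 1/(l/9) = 9/l)
(-139 + f(11))**2 = (-139 + 9/11)**2 = (-1520/11)**2 = 2310400/121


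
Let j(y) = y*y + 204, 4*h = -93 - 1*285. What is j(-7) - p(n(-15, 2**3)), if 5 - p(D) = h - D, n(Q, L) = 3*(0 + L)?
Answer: 259/2 ≈ 129.50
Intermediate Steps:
h = -189/2 (h = (-93 - 1*285)/4 = (-93 - 285)/4 = (1/4)*(-378) = -189/2 ≈ -94.500)
j(y) = 204 + y**2 (j(y) = y**2 + 204 = 204 + y**2)
n(Q, L) = 3*L
p(D) = 199/2 + D (p(D) = 5 - (-189/2 - D) = 5 + (189/2 + D) = 199/2 + D)
j(-7) - p(n(-15, 2**3)) = (204 + (-7)**2) - (199/2 + 3*2**3) = (204 + 49) - (199/2 + 3*8) = 253 - (199/2 + 24) = 253 - 1*247/2 = 253 - 247/2 = 259/2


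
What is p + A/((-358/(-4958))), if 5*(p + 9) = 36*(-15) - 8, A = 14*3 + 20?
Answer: 662343/895 ≈ 740.05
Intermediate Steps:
A = 62 (A = 42 + 20 = 62)
p = -593/5 (p = -9 + (36*(-15) - 8)/5 = -9 + (-540 - 8)/5 = -9 + (⅕)*(-548) = -9 - 548/5 = -593/5 ≈ -118.60)
p + A/((-358/(-4958))) = -593/5 + 62/((-358/(-4958))) = -593/5 + 62/((-358*(-1/4958))) = -593/5 + 62/(179/2479) = -593/5 + 62*(2479/179) = -593/5 + 153698/179 = 662343/895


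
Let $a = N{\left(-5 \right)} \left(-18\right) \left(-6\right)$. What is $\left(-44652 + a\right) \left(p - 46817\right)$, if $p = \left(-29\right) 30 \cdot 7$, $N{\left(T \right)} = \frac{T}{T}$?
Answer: $2356689408$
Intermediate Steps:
$N{\left(T \right)} = 1$
$p = -6090$ ($p = \left(-870\right) 7 = -6090$)
$a = 108$ ($a = 1 \left(-18\right) \left(-6\right) = \left(-18\right) \left(-6\right) = 108$)
$\left(-44652 + a\right) \left(p - 46817\right) = \left(-44652 + 108\right) \left(-6090 - 46817\right) = \left(-44544\right) \left(-52907\right) = 2356689408$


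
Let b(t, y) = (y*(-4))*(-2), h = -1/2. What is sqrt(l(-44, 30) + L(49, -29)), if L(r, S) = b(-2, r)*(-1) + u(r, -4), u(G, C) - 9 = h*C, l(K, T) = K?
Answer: 5*I*sqrt(17) ≈ 20.616*I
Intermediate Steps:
h = -1/2 (h = -1*1/2 = -1/2 ≈ -0.50000)
b(t, y) = 8*y (b(t, y) = -4*y*(-2) = 8*y)
u(G, C) = 9 - C/2
L(r, S) = 11 - 8*r (L(r, S) = (8*r)*(-1) + (9 - 1/2*(-4)) = -8*r + (9 + 2) = -8*r + 11 = 11 - 8*r)
sqrt(l(-44, 30) + L(49, -29)) = sqrt(-44 + (11 - 8*49)) = sqrt(-44 + (11 - 392)) = sqrt(-44 - 381) = sqrt(-425) = 5*I*sqrt(17)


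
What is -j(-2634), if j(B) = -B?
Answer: -2634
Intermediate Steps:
-j(-2634) = -(-1)*(-2634) = -1*2634 = -2634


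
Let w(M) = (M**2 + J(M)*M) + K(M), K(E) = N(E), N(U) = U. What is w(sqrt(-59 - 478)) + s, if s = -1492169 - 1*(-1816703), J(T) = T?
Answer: 323460 + I*sqrt(537) ≈ 3.2346e+5 + 23.173*I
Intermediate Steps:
K(E) = E
w(M) = M + 2*M**2 (w(M) = (M**2 + M*M) + M = (M**2 + M**2) + M = 2*M**2 + M = M + 2*M**2)
s = 324534 (s = -1492169 + 1816703 = 324534)
w(sqrt(-59 - 478)) + s = sqrt(-59 - 478)*(1 + 2*sqrt(-59 - 478)) + 324534 = sqrt(-537)*(1 + 2*sqrt(-537)) + 324534 = (I*sqrt(537))*(1 + 2*(I*sqrt(537))) + 324534 = (I*sqrt(537))*(1 + 2*I*sqrt(537)) + 324534 = I*sqrt(537)*(1 + 2*I*sqrt(537)) + 324534 = 324534 + I*sqrt(537)*(1 + 2*I*sqrt(537))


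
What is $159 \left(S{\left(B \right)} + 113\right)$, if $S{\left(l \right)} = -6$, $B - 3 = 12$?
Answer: $17013$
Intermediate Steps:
$B = 15$ ($B = 3 + 12 = 15$)
$159 \left(S{\left(B \right)} + 113\right) = 159 \left(-6 + 113\right) = 159 \cdot 107 = 17013$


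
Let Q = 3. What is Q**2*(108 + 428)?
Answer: 4824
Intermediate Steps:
Q**2*(108 + 428) = 3**2*(108 + 428) = 9*536 = 4824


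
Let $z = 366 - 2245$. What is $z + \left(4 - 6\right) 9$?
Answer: $-1897$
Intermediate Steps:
$z = -1879$
$z + \left(4 - 6\right) 9 = -1879 + \left(4 - 6\right) 9 = -1879 - 18 = -1897$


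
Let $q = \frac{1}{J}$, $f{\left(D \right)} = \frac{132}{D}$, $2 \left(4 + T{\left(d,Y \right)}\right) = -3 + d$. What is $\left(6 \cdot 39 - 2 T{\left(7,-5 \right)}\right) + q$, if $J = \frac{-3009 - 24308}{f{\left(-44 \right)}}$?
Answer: $\frac{6501449}{27317} \approx 238.0$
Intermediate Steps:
$T{\left(d,Y \right)} = - \frac{11}{2} + \frac{d}{2}$ ($T{\left(d,Y \right)} = -4 + \frac{-3 + d}{2} = -4 + \left(- \frac{3}{2} + \frac{d}{2}\right) = - \frac{11}{2} + \frac{d}{2}$)
$J = \frac{27317}{3}$ ($J = \frac{-3009 - 24308}{132 \frac{1}{-44}} = - \frac{27317}{132 \left(- \frac{1}{44}\right)} = - \frac{27317}{-3} = \left(-27317\right) \left(- \frac{1}{3}\right) = \frac{27317}{3} \approx 9105.7$)
$q = \frac{3}{27317}$ ($q = \frac{1}{\frac{27317}{3}} = \frac{3}{27317} \approx 0.00010982$)
$\left(6 \cdot 39 - 2 T{\left(7,-5 \right)}\right) + q = \left(6 \cdot 39 - 2 \left(- \frac{11}{2} + \frac{1}{2} \cdot 7\right)\right) + \frac{3}{27317} = \left(234 - 2 \left(- \frac{11}{2} + \frac{7}{2}\right)\right) + \frac{3}{27317} = \left(234 - -4\right) + \frac{3}{27317} = \left(234 + 4\right) + \frac{3}{27317} = 238 + \frac{3}{27317} = \frac{6501449}{27317}$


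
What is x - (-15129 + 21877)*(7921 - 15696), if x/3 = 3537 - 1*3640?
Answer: 52465391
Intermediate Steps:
x = -309 (x = 3*(3537 - 1*3640) = 3*(3537 - 3640) = 3*(-103) = -309)
x - (-15129 + 21877)*(7921 - 15696) = -309 - (-15129 + 21877)*(7921 - 15696) = -309 - 6748*(-7775) = -309 - 1*(-52465700) = -309 + 52465700 = 52465391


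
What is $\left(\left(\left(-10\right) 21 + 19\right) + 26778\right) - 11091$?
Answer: $15496$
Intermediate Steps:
$\left(\left(\left(-10\right) 21 + 19\right) + 26778\right) - 11091 = \left(\left(-210 + 19\right) + 26778\right) - 11091 = \left(-191 + 26778\right) - 11091 = 26587 - 11091 = 15496$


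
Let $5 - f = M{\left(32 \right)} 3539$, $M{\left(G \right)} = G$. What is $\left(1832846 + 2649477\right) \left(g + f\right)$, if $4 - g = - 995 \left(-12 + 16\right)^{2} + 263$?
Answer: $-437394042986$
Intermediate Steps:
$g = 15661$ ($g = 4 - \left(- 995 \left(-12 + 16\right)^{2} + 263\right) = 4 - \left(- 995 \cdot 4^{2} + 263\right) = 4 - \left(\left(-995\right) 16 + 263\right) = 4 - \left(-15920 + 263\right) = 4 - -15657 = 4 + 15657 = 15661$)
$f = -113243$ ($f = 5 - 32 \cdot 3539 = 5 - 113248 = -113243$)
$\left(1832846 + 2649477\right) \left(g + f\right) = \left(1832846 + 2649477\right) \left(15661 - 113243\right) = 4482323 \left(-97582\right) = -437394042986$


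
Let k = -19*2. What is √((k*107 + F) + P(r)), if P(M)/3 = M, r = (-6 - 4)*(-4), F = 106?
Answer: 16*I*√15 ≈ 61.968*I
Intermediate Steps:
r = 40 (r = -10*(-4) = 40)
k = -38
P(M) = 3*M
√((k*107 + F) + P(r)) = √((-38*107 + 106) + 3*40) = √((-4066 + 106) + 120) = √(-3960 + 120) = √(-3840) = 16*I*√15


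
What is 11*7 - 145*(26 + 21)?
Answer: -6738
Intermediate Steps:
11*7 - 145*(26 + 21) = 77 - 145*47 = 77 - 6815 = -6738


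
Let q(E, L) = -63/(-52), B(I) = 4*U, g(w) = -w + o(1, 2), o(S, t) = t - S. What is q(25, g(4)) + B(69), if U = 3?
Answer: 687/52 ≈ 13.212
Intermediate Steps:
g(w) = 1 - w (g(w) = -w + (2 - 1*1) = -w + (2 - 1) = -w + 1 = 1 - w)
B(I) = 12 (B(I) = 4*3 = 12)
q(E, L) = 63/52 (q(E, L) = -63*(-1/52) = 63/52)
q(25, g(4)) + B(69) = 63/52 + 12 = 687/52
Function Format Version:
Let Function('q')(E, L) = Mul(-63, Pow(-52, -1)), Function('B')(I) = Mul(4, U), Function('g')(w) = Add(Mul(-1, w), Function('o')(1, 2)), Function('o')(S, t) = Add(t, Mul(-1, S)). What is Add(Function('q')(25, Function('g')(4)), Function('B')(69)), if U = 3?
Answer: Rational(687, 52) ≈ 13.212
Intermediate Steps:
Function('g')(w) = Add(1, Mul(-1, w)) (Function('g')(w) = Add(Mul(-1, w), Add(2, Mul(-1, 1))) = Add(Mul(-1, w), Add(2, -1)) = Add(Mul(-1, w), 1) = Add(1, Mul(-1, w)))
Function('B')(I) = 12 (Function('B')(I) = Mul(4, 3) = 12)
Function('q')(E, L) = Rational(63, 52) (Function('q')(E, L) = Mul(-63, Rational(-1, 52)) = Rational(63, 52))
Add(Function('q')(25, Function('g')(4)), Function('B')(69)) = Add(Rational(63, 52), 12) = Rational(687, 52)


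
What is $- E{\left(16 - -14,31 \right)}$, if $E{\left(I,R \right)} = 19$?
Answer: $-19$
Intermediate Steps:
$- E{\left(16 - -14,31 \right)} = \left(-1\right) 19 = -19$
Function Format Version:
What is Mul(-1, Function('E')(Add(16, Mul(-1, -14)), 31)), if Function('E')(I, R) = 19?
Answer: -19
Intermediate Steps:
Mul(-1, Function('E')(Add(16, Mul(-1, -14)), 31)) = Mul(-1, 19) = -19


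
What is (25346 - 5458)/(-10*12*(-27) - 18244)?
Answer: -452/341 ≈ -1.3255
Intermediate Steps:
(25346 - 5458)/(-10*12*(-27) - 18244) = 19888/(-120*(-27) - 18244) = 19888/(3240 - 18244) = 19888/(-15004) = 19888*(-1/15004) = -452/341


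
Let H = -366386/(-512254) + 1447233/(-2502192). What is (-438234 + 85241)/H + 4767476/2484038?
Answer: -93658834448837184385586/36311921048388945 ≈ -2.5793e+6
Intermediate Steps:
H = 29236204155/213626310128 (H = -366386*(-1/512254) + 1447233*(-1/2502192) = 183193/256127 - 482411/834064 = 29236204155/213626310128 ≈ 0.13686)
(-438234 + 85241)/H + 4767476/2484038 = (-438234 + 85241)/(29236204155/213626310128) + 4767476/2484038 = -352993*213626310128/29236204155 + 4767476*(1/2484038) = -75408592091013104/29236204155 + 2383738/1242019 = -93658834448837184385586/36311921048388945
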